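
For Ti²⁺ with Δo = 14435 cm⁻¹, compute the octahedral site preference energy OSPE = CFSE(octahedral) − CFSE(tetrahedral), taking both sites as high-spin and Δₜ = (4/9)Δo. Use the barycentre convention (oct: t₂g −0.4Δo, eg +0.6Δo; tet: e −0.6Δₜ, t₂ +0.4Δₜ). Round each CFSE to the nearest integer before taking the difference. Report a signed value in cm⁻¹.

-3849

Group 4 minus oxidation state +2 gives a d² configuration for Ti²⁺.
Octahedral (high-spin): t₂g² eg⁰, CFSE = 2(−0.4) + 0(+0.6) = -0.8Δo = -0.8 × 14435 = -11548 cm⁻¹.
In a tetrahedral site the filling is e² t₂⁰: CFSE(tet) = -1.2Δₜ = -1.2 × (4/9)(14435) = -7699 cm⁻¹.
Subtracting, OSPE = -11548 − (-7699) = -3849 cm⁻¹.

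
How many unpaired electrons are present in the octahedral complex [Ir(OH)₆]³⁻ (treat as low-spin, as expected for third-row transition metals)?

Each OH⁻ contributes -1; 6 × (-1) = -6. With overall charge -3, Ir is in the +3 oxidation state.
Ir is in group 9, so Ir³⁺ is d⁶ (9 − 3 = 6).
Configuration: t₂g⁶ eg⁰, giving 0 unpaired electrons.

0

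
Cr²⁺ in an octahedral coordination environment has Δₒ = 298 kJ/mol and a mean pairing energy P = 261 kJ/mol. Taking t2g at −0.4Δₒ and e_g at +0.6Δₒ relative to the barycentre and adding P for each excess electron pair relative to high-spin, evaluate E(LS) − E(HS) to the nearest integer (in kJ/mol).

-37

Group 6 minus oxidation state +2 gives a d⁴ configuration for Cr²⁺.
High-spin d⁴ fills as t2g^3 e_g^1 with CFSE 3(−0.4) + 1(+0.6) = -0.6Δₒ = -179 kJ/mol.
Low-spin t2g^4 e_g^0 gives -1.6Δₒ = -477 kJ/mol, but forming 1 extra pair costs 1P = 261 kJ/mol, so E(LS) = -477 + 261 = -216 kJ/mol.
The difference is -216 − (-179) = -37 kJ/mol, so low-spin lies lower.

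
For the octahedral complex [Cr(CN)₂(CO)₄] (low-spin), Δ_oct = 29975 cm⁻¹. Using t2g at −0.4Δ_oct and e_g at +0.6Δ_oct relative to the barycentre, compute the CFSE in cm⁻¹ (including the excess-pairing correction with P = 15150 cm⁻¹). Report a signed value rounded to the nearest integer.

Ligand charges: 2×(-1) from CN⁻ and 4×(+0) from CO sum to -2; with overall charge +0, Cr is +2.
Cr²⁺: group 6, so d-count = 6 − 2 = 4.
The d⁴ electrons fill as t2g^4 e_g^0.
The orbital stabilization is -1.6Δ_oct = -1.6 × 29975 = -47960 cm⁻¹.
Relative to high-spin t2g^3 e_g^1 (0 paired), the low-spin configuration has 1 additional pair, contributing +1 × 15150 = +15150 cm⁻¹.
Overall CFSE = -47960 + 15150 = -32810 cm⁻¹.

-32810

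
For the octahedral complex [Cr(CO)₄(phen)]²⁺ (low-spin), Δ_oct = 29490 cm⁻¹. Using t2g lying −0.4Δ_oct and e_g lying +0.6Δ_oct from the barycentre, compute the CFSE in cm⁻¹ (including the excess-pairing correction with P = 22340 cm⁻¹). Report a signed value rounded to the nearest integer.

-24844

Ligand charges: 4×(+0) from CO and 1×(+0) from phen sum to +0; with overall charge +2, Cr is +2.
Cr is in group 6, so Cr²⁺ is d⁴ (6 − 2 = 4).
Configuration: t2g^4 e_g^0.
Orbital CFSE = 4(-0.4) + 0(0.6) = -1.6Δ_oct = -1.6 × 29490 = -47184 cm⁻¹.
Pairing penalty: 1 pair vs 0 in the high-spin reference → 1 extra × P = 22340 cm⁻¹.
Net CFSE = -47184 + 22340 = -24844 cm⁻¹.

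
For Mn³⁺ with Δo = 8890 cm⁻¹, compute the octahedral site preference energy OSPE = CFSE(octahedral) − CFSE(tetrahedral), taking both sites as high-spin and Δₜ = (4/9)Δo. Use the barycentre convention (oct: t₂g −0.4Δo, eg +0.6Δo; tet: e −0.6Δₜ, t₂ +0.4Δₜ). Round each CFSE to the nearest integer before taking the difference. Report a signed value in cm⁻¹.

-3754

Mn is in group 7, so Mn³⁺ is d⁴ (7 − 3 = 4).
Octahedral high-spin t₂g³ eg¹: CFSE = -0.6 × 8890 = -5334 cm⁻¹.
In a tetrahedral site the filling is e² t₂²: CFSE(tet) = -0.4Δₜ = -0.4 × (4/9)(8890) = -1580 cm⁻¹.
OSPE = CFSE(oct) − CFSE(tet) = -5334 − (-1580) = -3754 cm⁻¹.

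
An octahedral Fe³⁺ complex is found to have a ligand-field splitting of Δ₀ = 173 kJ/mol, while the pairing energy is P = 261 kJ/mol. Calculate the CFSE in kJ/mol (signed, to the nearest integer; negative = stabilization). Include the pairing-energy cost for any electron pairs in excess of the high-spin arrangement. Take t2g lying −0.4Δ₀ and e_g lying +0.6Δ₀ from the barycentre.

Fe sits in group 8; removing 3 electrons leaves Fe³⁺ with 8 − 3 = 5 d electrons.
Δ₀ < P, so pairing is avoided: the ground state is high-spin.
Filling d⁵ accordingly: t2g^3 e_g^2.
Orbital CFSE = 0.0Δ₀ = 0.0 × 173 = 0 kJ/mol.
High-spin has no excess pairs, so no pairing correction applies.

0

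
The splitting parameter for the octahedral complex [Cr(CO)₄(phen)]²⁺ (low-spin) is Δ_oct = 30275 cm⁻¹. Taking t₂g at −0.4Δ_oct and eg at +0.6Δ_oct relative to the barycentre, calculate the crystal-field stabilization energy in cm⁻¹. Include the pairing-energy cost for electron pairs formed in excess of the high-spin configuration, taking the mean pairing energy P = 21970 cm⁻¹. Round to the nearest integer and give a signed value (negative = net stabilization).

-26470

Ligand charges: 4×(+0) from CO and 1×(+0) from phen sum to +0; with overall charge +2, Cr is +2.
Group 6 minus oxidation state +2 gives a d⁴ configuration for Cr²⁺.
Electron filling gives t₂g⁴ eg⁰.
Orbital CFSE = 4(-0.4) + 0(0.6) = -1.6Δ_oct = -1.6 × 30275 = -48440 cm⁻¹.
Relative to high-spin t₂g³ eg¹ (0 paired), the low-spin configuration has 1 additional pair, contributing +1 × 21970 = +21970 cm⁻¹.
Overall CFSE = -48440 + 21970 = -26470 cm⁻¹.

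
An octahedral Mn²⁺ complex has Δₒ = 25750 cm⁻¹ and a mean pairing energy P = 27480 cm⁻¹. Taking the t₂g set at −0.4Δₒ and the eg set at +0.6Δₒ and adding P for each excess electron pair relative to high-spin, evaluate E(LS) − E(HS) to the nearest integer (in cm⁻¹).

3460

Mn is in group 7, so Mn²⁺ is d⁵ (7 − 2 = 5).
High-spin: t₂g³ eg², CFSE = 0.0Δₒ = 0 cm⁻¹.
Low-spin t₂g⁵ eg⁰ gives -2.0Δₒ = -51500 cm⁻¹, but forming 2 extra pairs costs 2P = 54960 cm⁻¹, so E(LS) = -51500 + 54960 = 3460 cm⁻¹.
The difference is 3460 − (0) = 3460 cm⁻¹, so high-spin lies lower.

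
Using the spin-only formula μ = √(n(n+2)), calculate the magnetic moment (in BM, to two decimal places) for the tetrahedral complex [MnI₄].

3.87 BM

Each I⁻ contributes -1; 4 × (-1) = -4. With overall charge +0, Mn is in the +4 oxidation state.
Group 7 minus oxidation state +4 gives a d³ configuration for Mn⁴⁺.
With tetrahedral geometry the complex is necessarily high-spin.
Configuration: e² t₂¹ → 3 unpaired electrons.
μ(spin-only) = √[3(3+2)] = √15 ≈ 3.87 BM.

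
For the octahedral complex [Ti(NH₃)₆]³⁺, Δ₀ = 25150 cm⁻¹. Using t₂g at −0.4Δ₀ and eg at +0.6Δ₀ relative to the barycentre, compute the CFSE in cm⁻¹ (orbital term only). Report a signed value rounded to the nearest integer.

-10060

NH₃ is neutral, so the +3 overall charge sits on Ti: oxidation state +3.
Ti³⁺: group 4, so d-count = 4 − 3 = 1.
Electron filling gives t₂g¹ eg⁰.
Orbital CFSE = 1(-0.4) + 0(0.6) = -0.4Δ₀ = -0.4 × 25150 = -10060 cm⁻¹.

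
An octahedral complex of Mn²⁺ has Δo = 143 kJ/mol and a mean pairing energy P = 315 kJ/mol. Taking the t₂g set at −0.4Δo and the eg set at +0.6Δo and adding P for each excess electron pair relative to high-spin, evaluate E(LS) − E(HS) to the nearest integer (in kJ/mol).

344

Mn sits in group 7; removing 2 electrons leaves Mn²⁺ with 7 − 2 = 5 d electrons.
In the high-spin limit (t₂g³ eg²) the orbital term is 0.0Δo = 0 kJ/mol, with no excess pairing.
Low-spin: t₂g⁵ eg⁰, orbital CFSE = -2.0Δo = -286 kJ/mol; plus 2 excess pairs × P = +630 kJ/mol; total 344 kJ/mol.
Thus E(LS) − E(HS) = 344 kJ/mol.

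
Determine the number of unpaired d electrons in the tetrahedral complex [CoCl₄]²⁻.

3

Each Cl⁻ contributes -1; 4 × (-1) = -4. With overall charge -2, Co is in the +2 oxidation state.
Co²⁺: group 9, so d-count = 9 − 2 = 7.
Tetrahedral splitting is small, so the complex is high-spin.
Configuration: e^4 t2^3, giving 3 unpaired electrons.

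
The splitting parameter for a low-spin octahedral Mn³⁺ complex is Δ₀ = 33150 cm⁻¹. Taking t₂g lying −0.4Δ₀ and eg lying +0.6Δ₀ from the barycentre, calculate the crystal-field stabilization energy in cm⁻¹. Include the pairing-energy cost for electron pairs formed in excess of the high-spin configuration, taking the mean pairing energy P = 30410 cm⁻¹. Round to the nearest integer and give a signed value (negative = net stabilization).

-22630

Mn³⁺: group 7, so d-count = 7 − 3 = 4.
The d⁴ electrons fill as t₂g⁴ eg⁰.
CFSE(orbital) = 4×(-0.4Δ₀) + 0×(0.6Δ₀) = -1.6Δ₀; with Δ₀ = 33150 cm⁻¹ that is -53040 cm⁻¹.
High-spin d⁴ would be t₂g³ eg¹ with 0 pairs; low-spin has 1, so 1 excess pair costs +1P = +30410 cm⁻¹.
Overall CFSE = -53040 + 30410 = -22630 cm⁻¹.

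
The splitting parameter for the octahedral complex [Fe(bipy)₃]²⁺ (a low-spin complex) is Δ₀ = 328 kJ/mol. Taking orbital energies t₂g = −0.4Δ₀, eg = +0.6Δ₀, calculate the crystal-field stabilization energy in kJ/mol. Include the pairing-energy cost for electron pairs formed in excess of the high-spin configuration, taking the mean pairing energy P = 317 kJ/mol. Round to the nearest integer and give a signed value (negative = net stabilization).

bipy is neutral, so the +2 overall charge sits on Fe: oxidation state +2.
Fe is in group 8, so Fe²⁺ is d⁶ (8 − 2 = 6).
Electron filling gives t₂g⁶ eg⁰.
CFSE(orbital) = 6×(-0.4Δ₀) + 0×(0.6Δ₀) = -2.4Δ₀; with Δ₀ = 328 kJ/mol that is -787 kJ/mol.
High-spin d⁶ would be t₂g⁴ eg² with 1 pair; low-spin has 3, so 2 excess pairs cost +2P = +634 kJ/mol.
Net CFSE = -787 + 634 = -153 kJ/mol.

-153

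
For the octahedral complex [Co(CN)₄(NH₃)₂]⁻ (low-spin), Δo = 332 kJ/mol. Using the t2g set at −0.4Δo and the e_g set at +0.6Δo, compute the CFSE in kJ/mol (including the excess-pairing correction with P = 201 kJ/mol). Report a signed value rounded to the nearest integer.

Ligand charges: 4×(-1) from CN⁻ and 2×(+0) from NH₃ sum to -4; with overall charge -1, Co is +3.
Group 9 minus oxidation state +3 gives a d⁶ configuration for Co³⁺.
Configuration: t2g^6 e_g^0.
The orbital stabilization is -2.4Δo = -2.4 × 332 = -797 kJ/mol.
Pairing penalty: 3 pairs vs 1 in the high-spin reference → 2 extra × P = 402 kJ/mol.
Overall CFSE = -797 + 402 = -395 kJ/mol.

-395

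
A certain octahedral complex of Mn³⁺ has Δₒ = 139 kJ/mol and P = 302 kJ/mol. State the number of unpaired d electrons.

Group 7 minus oxidation state +3 gives a d⁴ configuration for Mn³⁺.
With Δₒ < P the complex is high-spin.
Configuration: t₂g³ eg¹.
Unpaired electrons: 4.

4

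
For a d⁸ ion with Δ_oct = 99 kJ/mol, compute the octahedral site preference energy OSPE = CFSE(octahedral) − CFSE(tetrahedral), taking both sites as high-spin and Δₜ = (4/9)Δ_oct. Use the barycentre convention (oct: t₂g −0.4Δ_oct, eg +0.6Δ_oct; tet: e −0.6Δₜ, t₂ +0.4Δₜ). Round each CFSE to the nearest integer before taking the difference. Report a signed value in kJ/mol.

Octahedral high-spin t2g^6 e_g^2: CFSE = -1.2 × 99 = -119 kJ/mol.
Tetrahedral e^4 t2^4 gives -0.8Δₜ = -0.8 × (4/9) × 99 = -35 kJ/mol.
OSPE = CFSE(oct) − CFSE(tet) = -119 − (-35) = -84 kJ/mol.

-84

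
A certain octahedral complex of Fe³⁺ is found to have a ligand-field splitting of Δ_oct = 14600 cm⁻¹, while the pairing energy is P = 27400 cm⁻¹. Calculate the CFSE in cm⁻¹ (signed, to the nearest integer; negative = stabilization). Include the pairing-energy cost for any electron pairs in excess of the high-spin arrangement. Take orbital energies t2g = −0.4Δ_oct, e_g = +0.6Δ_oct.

0

Group 8 minus oxidation state +3 gives a d⁵ configuration for Fe³⁺.
With Δ_oct < P the complex is high-spin.
That gives t2g^3 e_g^2.
Orbital CFSE = 0.0Δ_oct = 0.0 × 14600 = 0 cm⁻¹.
High-spin has no excess pairs, so no pairing correction applies.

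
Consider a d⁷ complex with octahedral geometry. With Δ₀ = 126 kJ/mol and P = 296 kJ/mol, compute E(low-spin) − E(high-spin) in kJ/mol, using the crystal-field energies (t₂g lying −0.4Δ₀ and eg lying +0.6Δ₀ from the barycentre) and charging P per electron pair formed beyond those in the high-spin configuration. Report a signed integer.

170

High-spin d⁷ fills as t₂g⁵ eg² with CFSE 5(−0.4) + 2(+0.6) = -0.8Δ₀ = -101 kJ/mol.
For low-spin the configuration is t₂g⁶ eg¹: orbital energy -1.8 × 126 = -227 kJ/mol, and 1 additional pair relative to high-spin adds 296 kJ/mol, giving 69 kJ/mol.
E(LS) − E(HS) = 69 − (-101) = 170 kJ/mol.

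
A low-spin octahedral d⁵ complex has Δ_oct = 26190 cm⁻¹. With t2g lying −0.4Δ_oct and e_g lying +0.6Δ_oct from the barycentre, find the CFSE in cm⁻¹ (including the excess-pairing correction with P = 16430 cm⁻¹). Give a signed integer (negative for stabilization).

-19520

The d⁵ electrons fill as t2g^5 e_g^0.
Orbital CFSE = 5(-0.4) + 0(0.6) = -2.0Δ_oct = -2.0 × 26190 = -52380 cm⁻¹.
High-spin d⁵ would be t2g^3 e_g^2 with 0 pairs; low-spin has 2, so 2 excess pairs cost +2P = +32860 cm⁻¹.
Overall CFSE = -52380 + 32860 = -19520 cm⁻¹.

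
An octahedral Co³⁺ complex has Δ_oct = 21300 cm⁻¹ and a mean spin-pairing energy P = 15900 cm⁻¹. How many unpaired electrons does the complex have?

Group 9 minus oxidation state +3 gives a d⁶ configuration for Co³⁺.
Since Δ_oct = 21300 cm⁻¹ > P = 15900 cm⁻¹, the complex adopts the low-spin configuration.
Configuration: t2g^6 e_g^0.
Unpaired electrons: 0.

0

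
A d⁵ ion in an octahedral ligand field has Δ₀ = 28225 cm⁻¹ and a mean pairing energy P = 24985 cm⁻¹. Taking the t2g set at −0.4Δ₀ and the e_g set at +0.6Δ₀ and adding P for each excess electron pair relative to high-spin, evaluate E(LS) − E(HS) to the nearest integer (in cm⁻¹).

-6480

High-spin: t2g^3 e_g^2, CFSE = 0.0Δ₀ = 0 cm⁻¹.
Low-spin: t2g^5 e_g^0, orbital CFSE = -2.0Δ₀ = -56450 cm⁻¹; plus 2 excess pairs × P = +49970 cm⁻¹; total -6480 cm⁻¹.
E(LS) − E(HS) = -6480 − (0) = -6480 cm⁻¹.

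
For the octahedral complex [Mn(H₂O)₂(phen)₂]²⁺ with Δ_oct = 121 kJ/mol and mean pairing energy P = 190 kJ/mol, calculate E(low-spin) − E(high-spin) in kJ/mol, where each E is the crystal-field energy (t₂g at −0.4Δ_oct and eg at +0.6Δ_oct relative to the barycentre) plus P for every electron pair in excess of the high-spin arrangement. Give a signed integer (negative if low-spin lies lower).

Ligand charges: 2×(+0) from H₂O and 2×(+0) from phen sum to +0; with overall charge +2, Mn is +2.
Mn sits in group 7; removing 2 electrons leaves Mn²⁺ with 7 − 2 = 5 d electrons.
High-spin: t₂g³ eg², CFSE = 0.0Δ_oct = 0 kJ/mol.
For low-spin the configuration is t₂g⁵ eg⁰: orbital energy -2.0 × 121 = -242 kJ/mol, and 2 additional pairs relative to high-spin add 380 kJ/mol, giving 138 kJ/mol.
The difference is 138 − (0) = 138 kJ/mol, so high-spin lies lower.

138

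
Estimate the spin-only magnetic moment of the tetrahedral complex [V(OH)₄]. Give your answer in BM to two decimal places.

Each OH⁻ contributes -1; 4 × (-1) = -4. With overall charge +0, V is in the +4 oxidation state.
V⁴⁺: group 5, so d-count = 5 − 4 = 1.
Tetrahedral fields are weak (Δₜ ≈ 4/9 Δₒ), so electrons fill high-spin.
Configuration: e^1 t2^0 → 1 unpaired electron.
μ(spin-only) = √[1(1+2)] = √3 ≈ 1.73 BM.

1.73 BM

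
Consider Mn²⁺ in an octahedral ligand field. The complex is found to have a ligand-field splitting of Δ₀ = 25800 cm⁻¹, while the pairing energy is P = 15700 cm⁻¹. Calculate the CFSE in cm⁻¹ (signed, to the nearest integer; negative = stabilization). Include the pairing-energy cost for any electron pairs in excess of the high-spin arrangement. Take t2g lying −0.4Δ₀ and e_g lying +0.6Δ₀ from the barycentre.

-20200

Group 7 minus oxidation state +2 gives a d⁵ configuration for Mn²⁺.
With Δ₀ > P the complex is low-spin.
Filling d⁵ accordingly: t2g^5 e_g^0.
Orbital CFSE = -2.0Δ₀ = -2.0 × 25800 = -51600 cm⁻¹.
Excess pairs vs high-spin: 2 − 0 = 2; pairing cost = +31400 cm⁻¹.
Net CFSE = -51600 + 31400 = -20200 cm⁻¹.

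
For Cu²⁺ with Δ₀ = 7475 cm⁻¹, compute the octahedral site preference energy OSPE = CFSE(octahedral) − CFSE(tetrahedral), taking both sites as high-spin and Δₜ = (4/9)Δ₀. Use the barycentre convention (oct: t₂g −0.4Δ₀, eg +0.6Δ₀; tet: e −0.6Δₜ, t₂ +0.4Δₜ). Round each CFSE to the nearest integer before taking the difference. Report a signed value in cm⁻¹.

-3156

Group 11 minus oxidation state +2 gives a d⁹ configuration for Cu²⁺.
Octahedral (high-spin): t2g^6 e_g^3, CFSE = 6(−0.4) + 3(+0.6) = -0.6Δ₀ = -0.6 × 7475 = -4485 cm⁻¹.
Tetrahedral e^4 t2^5 gives -0.4Δₜ = -0.4 × (4/9) × 7475 = -1329 cm⁻¹.
OSPE = -4485 − (-1329) = -3156 cm⁻¹.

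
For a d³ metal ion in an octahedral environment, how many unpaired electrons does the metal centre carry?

3

Configuration: t2g^3 e_g^0, giving 3 unpaired electrons.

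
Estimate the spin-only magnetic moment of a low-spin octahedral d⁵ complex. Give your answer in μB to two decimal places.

1.73 μB

Configuration: t₂g⁵ eg⁰ → 1 unpaired electron.
μ(spin-only) = √[1(1+2)] = √3 ≈ 1.73 μB.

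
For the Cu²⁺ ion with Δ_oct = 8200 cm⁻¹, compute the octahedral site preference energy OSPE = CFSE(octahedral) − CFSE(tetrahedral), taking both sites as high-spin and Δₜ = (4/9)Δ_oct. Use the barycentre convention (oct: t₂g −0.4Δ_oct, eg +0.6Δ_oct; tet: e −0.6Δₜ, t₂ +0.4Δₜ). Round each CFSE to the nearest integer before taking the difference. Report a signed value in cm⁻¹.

-3462

Cu sits in group 11; removing 2 electrons leaves Cu²⁺ with 11 − 2 = 9 d electrons.
In an octahedral site d⁹ (HS) is t2g^6 e_g^3, giving CFSE(oct) = -0.6Δ_oct = -4920 cm⁻¹.
Tetrahedral e^4 t2^5 gives -0.4Δₜ = -0.4 × (4/9) × 8200 = -1458 cm⁻¹.
OSPE = -4920 − (-1458) = -3462 cm⁻¹.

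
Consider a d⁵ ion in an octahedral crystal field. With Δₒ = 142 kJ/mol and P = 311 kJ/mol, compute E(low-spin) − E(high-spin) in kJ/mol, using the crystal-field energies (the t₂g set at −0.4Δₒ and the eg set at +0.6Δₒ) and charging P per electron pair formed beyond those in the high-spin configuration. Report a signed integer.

High-spin d⁵ fills as t₂g³ eg² with CFSE 3(−0.4) + 2(+0.6) = 0.0Δₒ = 0 kJ/mol.
Low-spin t₂g⁵ eg⁰ gives -2.0Δₒ = -284 kJ/mol, but forming 2 extra pairs costs 2P = 622 kJ/mol, so E(LS) = -284 + 622 = 338 kJ/mol.
The difference is 338 − (0) = 338 kJ/mol, so high-spin lies lower.

338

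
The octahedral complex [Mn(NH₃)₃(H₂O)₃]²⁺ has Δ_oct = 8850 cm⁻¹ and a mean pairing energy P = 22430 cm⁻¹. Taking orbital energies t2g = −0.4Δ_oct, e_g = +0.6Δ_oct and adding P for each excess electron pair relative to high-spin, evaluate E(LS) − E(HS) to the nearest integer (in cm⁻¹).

Ligand charges: 3×(+0) from NH₃ and 3×(+0) from H₂O sum to +0; with overall charge +2, Mn is +2.
Mn is in group 7, so Mn²⁺ is d⁵ (7 − 2 = 5).
High-spin d⁵ fills as t2g^3 e_g^2 with CFSE 3(−0.4) + 2(+0.6) = 0.0Δ_oct = 0 cm⁻¹.
For low-spin the configuration is t2g^5 e_g^0: orbital energy -2.0 × 8850 = -17700 cm⁻¹, and 2 additional pairs relative to high-spin add 44860 cm⁻¹, giving 27160 cm⁻¹.
E(LS) − E(HS) = 27160 − (0) = 27160 cm⁻¹.

27160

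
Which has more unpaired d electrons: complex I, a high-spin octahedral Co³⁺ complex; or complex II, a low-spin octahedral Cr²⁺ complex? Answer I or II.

I: Co sits in group 9; removing 3 electrons leaves Co³⁺ with 9 − 3 = 6 d electrons; t₂g⁴ eg² → 4 unpaired.
II: Cr sits in group 6; removing 2 electrons leaves Cr²⁺ with 6 − 2 = 4 d electrons; t2g^4 e_g^0 → 2 unpaired.
So I has more unpaired electrons.

I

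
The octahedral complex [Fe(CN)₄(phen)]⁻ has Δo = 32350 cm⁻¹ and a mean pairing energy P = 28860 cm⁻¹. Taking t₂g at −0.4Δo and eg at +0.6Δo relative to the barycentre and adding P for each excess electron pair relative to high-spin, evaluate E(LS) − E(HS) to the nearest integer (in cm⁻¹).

-6980

Ligand charges: 4×(-1) from CN⁻ and 1×(+0) from phen sum to -4; with overall charge -1, Fe is +3.
Group 8 minus oxidation state +3 gives a d⁵ configuration for Fe³⁺.
High-spin: t₂g³ eg², CFSE = 0.0Δo = 0 cm⁻¹.
Low-spin: t₂g⁵ eg⁰, orbital CFSE = -2.0Δo = -64700 cm⁻¹; plus 2 excess pairs × P = +57720 cm⁻¹; total -6980 cm⁻¹.
Thus E(LS) − E(HS) = -6980 cm⁻¹.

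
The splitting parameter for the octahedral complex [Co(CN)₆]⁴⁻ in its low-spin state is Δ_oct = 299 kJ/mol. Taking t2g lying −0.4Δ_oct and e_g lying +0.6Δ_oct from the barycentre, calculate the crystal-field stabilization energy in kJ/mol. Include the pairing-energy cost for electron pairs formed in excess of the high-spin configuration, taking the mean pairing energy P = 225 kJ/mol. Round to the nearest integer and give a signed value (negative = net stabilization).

Each CN⁻ contributes -1; 6 × (-1) = -6. With overall charge -4, Co is in the +2 oxidation state.
Co is in group 9, so Co²⁺ is d⁷ (9 − 2 = 7).
Electron filling gives t2g^6 e_g^1.
The orbital stabilization is -1.8Δ_oct = -1.8 × 299 = -538 kJ/mol.
Relative to high-spin t2g^5 e_g^2 (2 paired), the low-spin configuration has 1 additional pair, contributing +1 × 225 = +225 kJ/mol.
Net CFSE = -538 + 225 = -313 kJ/mol.

-313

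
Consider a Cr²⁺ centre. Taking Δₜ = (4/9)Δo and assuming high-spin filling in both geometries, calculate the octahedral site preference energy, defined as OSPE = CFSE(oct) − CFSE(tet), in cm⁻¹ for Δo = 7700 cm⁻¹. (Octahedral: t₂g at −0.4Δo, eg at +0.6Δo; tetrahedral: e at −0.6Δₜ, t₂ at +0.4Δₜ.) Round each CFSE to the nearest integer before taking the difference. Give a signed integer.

-3251

Group 6 minus oxidation state +2 gives a d⁴ configuration for Cr²⁺.
Octahedral high-spin t₂g³ eg¹: CFSE = -0.6 × 7700 = -4620 cm⁻¹.
Tetrahedral: e² t₂², CFSE = 2(−0.6) + 2(+0.4) = -0.4Δₜ = -0.4 × (4/9) × 7700 = -1369 cm⁻¹.
OSPE = CFSE(oct) − CFSE(tet) = -4620 − (-1369) = -3251 cm⁻¹.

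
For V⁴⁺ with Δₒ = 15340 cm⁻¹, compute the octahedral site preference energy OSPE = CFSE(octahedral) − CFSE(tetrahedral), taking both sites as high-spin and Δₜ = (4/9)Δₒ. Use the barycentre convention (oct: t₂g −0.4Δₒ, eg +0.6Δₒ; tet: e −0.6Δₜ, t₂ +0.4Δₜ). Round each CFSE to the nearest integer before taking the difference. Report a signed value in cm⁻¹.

-2045

V sits in group 5; removing 4 electrons leaves V⁴⁺ with 5 − 4 = 1 d electrons.
In an octahedral site d¹ (HS) is t2g^1 e_g^0, giving CFSE(oct) = -0.4Δₒ = -6136 cm⁻¹.
In a tetrahedral site the filling is e^1 t2^0: CFSE(tet) = -0.6Δₜ = -0.6 × (4/9)(15340) = -4091 cm⁻¹.
OSPE = CFSE(oct) − CFSE(tet) = -6136 − (-4091) = -2045 cm⁻¹.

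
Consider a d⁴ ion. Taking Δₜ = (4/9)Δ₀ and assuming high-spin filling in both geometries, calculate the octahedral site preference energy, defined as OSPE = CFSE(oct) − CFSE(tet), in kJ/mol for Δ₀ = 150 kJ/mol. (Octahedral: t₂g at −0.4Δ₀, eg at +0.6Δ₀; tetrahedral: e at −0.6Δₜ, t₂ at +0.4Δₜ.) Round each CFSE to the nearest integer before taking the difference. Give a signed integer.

-63

In an octahedral site d⁴ (HS) is t₂g³ eg¹, giving CFSE(oct) = -0.6Δ₀ = -90 kJ/mol.
Tetrahedral: e² t₂², CFSE = 2(−0.6) + 2(+0.4) = -0.4Δₜ = -0.4 × (4/9) × 150 = -27 kJ/mol.
OSPE = CFSE(oct) − CFSE(tet) = -90 − (-27) = -63 kJ/mol.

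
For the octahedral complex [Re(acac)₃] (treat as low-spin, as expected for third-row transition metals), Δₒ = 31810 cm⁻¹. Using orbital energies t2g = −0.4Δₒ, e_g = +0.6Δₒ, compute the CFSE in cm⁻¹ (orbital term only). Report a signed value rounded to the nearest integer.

-50896

Each acac⁻ contributes -1; 3 × (-1) = -3. With overall charge +0, Re is in the +3 oxidation state.
Group 7 minus oxidation state +3 gives a d⁴ configuration for Re³⁺.
Electron filling gives t2g^4 e_g^0.
The orbital stabilization is -1.6Δₒ = -1.6 × 31810 = -50896 cm⁻¹.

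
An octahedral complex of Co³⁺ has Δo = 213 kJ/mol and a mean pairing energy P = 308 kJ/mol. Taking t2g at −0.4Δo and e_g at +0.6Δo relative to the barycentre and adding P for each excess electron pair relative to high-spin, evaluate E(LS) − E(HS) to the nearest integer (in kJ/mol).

Co³⁺: group 9, so d-count = 9 − 3 = 6.
In the high-spin limit (t2g^4 e_g^2) the orbital term is -0.4Δo = -85 kJ/mol, with no excess pairing.
Low-spin t2g^6 e_g^0 gives -2.4Δo = -511 kJ/mol, but forming 2 extra pairs costs 2P = 616 kJ/mol, so E(LS) = -511 + 616 = 105 kJ/mol.
The difference is 105 − (-85) = 190 kJ/mol, so high-spin lies lower.

190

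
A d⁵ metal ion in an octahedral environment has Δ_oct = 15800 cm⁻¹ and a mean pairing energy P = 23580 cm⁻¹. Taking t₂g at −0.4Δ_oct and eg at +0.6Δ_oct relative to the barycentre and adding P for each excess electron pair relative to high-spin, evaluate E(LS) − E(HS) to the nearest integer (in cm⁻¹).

15560

In the high-spin limit (t₂g³ eg²) the orbital term is 0.0Δ_oct = 0 cm⁻¹, with no excess pairing.
For low-spin the configuration is t₂g⁵ eg⁰: orbital energy -2.0 × 15800 = -31600 cm⁻¹, and 2 additional pairs relative to high-spin add 47160 cm⁻¹, giving 15560 cm⁻¹.
E(LS) − E(HS) = 15560 − (0) = 15560 cm⁻¹.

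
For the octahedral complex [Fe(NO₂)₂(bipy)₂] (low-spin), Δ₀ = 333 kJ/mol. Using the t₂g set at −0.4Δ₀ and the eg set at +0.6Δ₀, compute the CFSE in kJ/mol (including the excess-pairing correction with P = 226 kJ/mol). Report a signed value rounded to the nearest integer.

-347

Ligand charges: 2×(-1) from NO₂⁻ and 2×(+0) from bipy sum to -2; with overall charge +0, Fe is +2.
Fe²⁺: group 8, so d-count = 8 − 2 = 6.
Configuration: t₂g⁶ eg⁰.
CFSE(orbital) = 6×(-0.4Δ₀) + 0×(0.6Δ₀) = -2.4Δ₀; with Δ₀ = 333 kJ/mol that is -799 kJ/mol.
High-spin d⁶ would be t₂g⁴ eg² with 1 pair; low-spin has 3, so 2 excess pairs cost +2P = +452 kJ/mol.
Combining: -799 + 452 = -347 kJ/mol.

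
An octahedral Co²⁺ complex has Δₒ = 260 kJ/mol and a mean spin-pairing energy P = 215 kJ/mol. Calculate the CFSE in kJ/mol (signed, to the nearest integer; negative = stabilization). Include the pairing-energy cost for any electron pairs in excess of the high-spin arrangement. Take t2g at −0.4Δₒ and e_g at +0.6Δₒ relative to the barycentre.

Co²⁺: group 9, so d-count = 9 − 2 = 7.
Δₒ > P, so pairing is preferred: the ground state is low-spin.
Configuration: t2g^6 e_g^1.
Orbital CFSE = -1.8Δₒ = -1.8 × 260 = -468 kJ/mol.
Excess pairs vs high-spin: 3 − 2 = 1; pairing cost = +215 kJ/mol.
Net CFSE = -468 + 215 = -253 kJ/mol.

-253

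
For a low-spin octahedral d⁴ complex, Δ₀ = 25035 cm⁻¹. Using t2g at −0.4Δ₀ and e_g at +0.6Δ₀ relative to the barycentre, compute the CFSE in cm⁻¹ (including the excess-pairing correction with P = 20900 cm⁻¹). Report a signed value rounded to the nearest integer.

The d⁴ electrons fill as t2g^4 e_g^0.
Orbital CFSE = 4(-0.4) + 0(0.6) = -1.6Δ₀ = -1.6 × 25035 = -40056 cm⁻¹.
Relative to high-spin t2g^3 e_g^1 (0 paired), the low-spin configuration has 1 additional pair, contributing +1 × 20900 = +20900 cm⁻¹.
Net CFSE = -40056 + 20900 = -19156 cm⁻¹.

-19156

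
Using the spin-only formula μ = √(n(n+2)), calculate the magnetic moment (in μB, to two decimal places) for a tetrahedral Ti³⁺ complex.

1.73 μB

Ti sits in group 4; removing 3 electrons leaves Ti³⁺ with 4 − 3 = 1 d electrons.
Tetrahedral fields are weak (Δₜ ≈ 4/9 Δₒ), so electrons fill high-spin.
Configuration: e^1 t2^0 → 1 unpaired electron.
μ(spin-only) = √[1(1+2)] = √3 ≈ 1.73 μB.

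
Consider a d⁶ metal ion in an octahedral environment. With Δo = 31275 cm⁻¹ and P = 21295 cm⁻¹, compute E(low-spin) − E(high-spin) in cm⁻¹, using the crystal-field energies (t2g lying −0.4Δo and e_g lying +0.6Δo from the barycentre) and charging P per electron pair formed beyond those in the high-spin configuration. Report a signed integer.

-19960

In the high-spin limit (t2g^4 e_g^2) the orbital term is -0.4Δo = -12510 cm⁻¹, with no excess pairing.
Low-spin t2g^6 e_g^0 gives -2.4Δo = -75060 cm⁻¹, but forming 2 extra pairs costs 2P = 42590 cm⁻¹, so E(LS) = -75060 + 42590 = -32470 cm⁻¹.
Thus E(LS) − E(HS) = -19960 cm⁻¹.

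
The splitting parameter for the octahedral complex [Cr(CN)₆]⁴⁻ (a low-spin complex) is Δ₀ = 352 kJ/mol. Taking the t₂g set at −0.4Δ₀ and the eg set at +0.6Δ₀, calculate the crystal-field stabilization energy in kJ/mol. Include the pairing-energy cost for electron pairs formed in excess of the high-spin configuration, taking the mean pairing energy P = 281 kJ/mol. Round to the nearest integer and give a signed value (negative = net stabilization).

Each CN⁻ contributes -1; 6 × (-1) = -6. With overall charge -4, Cr is in the +2 oxidation state.
Cr sits in group 6; removing 2 electrons leaves Cr²⁺ with 6 − 2 = 4 d electrons.
Configuration: t₂g⁴ eg⁰.
The orbital stabilization is -1.6Δ₀ = -1.6 × 352 = -563 kJ/mol.
Relative to high-spin t₂g³ eg¹ (0 paired), the low-spin configuration has 1 additional pair, contributing +1 × 281 = +281 kJ/mol.
Overall CFSE = -563 + 281 = -282 kJ/mol.

-282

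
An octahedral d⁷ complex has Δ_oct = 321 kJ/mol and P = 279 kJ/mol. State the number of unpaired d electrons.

Δ_oct > P, so pairing is preferred: the ground state is low-spin.
Configuration: t2g^6 e_g^1.
Unpaired electrons: 1.

1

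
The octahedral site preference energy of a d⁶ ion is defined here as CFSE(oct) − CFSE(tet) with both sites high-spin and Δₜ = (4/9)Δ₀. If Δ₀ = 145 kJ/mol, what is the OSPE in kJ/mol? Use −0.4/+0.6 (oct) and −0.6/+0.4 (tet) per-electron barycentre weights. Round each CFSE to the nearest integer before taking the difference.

In an octahedral site d⁶ (HS) is t₂g⁴ eg², giving CFSE(oct) = -0.4Δ₀ = -58 kJ/mol.
Tetrahedral: e³ t₂³, CFSE = 3(−0.6) + 3(+0.4) = -0.6Δₜ = -0.6 × (4/9) × 145 = -39 kJ/mol.
Subtracting, OSPE = -58 − (-39) = -19 kJ/mol.

-19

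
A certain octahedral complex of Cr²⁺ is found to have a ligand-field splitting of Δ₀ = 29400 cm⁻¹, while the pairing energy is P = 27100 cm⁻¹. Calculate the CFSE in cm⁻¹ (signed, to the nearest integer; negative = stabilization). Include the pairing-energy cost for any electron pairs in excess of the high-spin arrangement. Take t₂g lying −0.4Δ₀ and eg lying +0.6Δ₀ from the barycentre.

Cr sits in group 6; removing 2 electrons leaves Cr²⁺ with 6 − 2 = 4 d electrons.
Here Δ₀ > P (29400 > 27100), so the low-spin state is favoured.
That gives t₂g⁴ eg⁰.
Orbital CFSE = -1.6Δ₀ = -1.6 × 29400 = -47040 cm⁻¹.
Excess pairs vs high-spin: 1 − 0 = 1; pairing cost = +27100 cm⁻¹.
Net CFSE = -47040 + 27100 = -19940 cm⁻¹.

-19940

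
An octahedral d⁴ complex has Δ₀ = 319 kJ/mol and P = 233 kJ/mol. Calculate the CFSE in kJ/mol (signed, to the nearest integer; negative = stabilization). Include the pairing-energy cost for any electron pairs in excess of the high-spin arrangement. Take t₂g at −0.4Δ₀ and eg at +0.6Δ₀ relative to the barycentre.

-277

Since Δ₀ = 319 kJ/mol > P = 233 kJ/mol, the complex adopts the low-spin configuration.
That gives t₂g⁴ eg⁰.
Orbital CFSE = -1.6Δ₀ = -1.6 × 319 = -510 kJ/mol.
Excess pairs vs high-spin: 1 − 0 = 1; pairing cost = +233 kJ/mol.
Net CFSE = -510 + 233 = -277 kJ/mol.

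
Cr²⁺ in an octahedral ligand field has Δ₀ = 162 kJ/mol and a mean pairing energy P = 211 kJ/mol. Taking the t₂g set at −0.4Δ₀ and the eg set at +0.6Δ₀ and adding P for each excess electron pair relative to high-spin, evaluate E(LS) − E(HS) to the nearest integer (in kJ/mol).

49

Cr sits in group 6; removing 2 electrons leaves Cr²⁺ with 6 − 2 = 4 d electrons.
High-spin d⁴ fills as t₂g³ eg¹ with CFSE 3(−0.4) + 1(+0.6) = -0.6Δ₀ = -97 kJ/mol.
Low-spin t₂g⁴ eg⁰ gives -1.6Δ₀ = -259 kJ/mol, but forming 1 extra pair costs 1P = 211 kJ/mol, so E(LS) = -259 + 211 = -48 kJ/mol.
The difference is -48 − (-97) = 49 kJ/mol, so high-spin lies lower.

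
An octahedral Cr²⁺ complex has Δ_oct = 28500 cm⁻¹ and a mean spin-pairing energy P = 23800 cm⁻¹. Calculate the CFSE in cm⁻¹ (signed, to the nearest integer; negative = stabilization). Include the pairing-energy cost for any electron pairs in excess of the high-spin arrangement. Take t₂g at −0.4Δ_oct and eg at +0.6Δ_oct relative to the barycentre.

-21800

Cr sits in group 6; removing 2 electrons leaves Cr²⁺ with 6 − 2 = 4 d electrons.
Here Δ_oct > P (28500 > 23800), so the low-spin state is favoured.
Configuration: t₂g⁴ eg⁰.
Orbital CFSE = -1.6Δ_oct = -1.6 × 28500 = -45600 cm⁻¹.
Excess pairs vs high-spin: 1 − 0 = 1; pairing cost = +23800 cm⁻¹.
Net CFSE = -45600 + 23800 = -21800 cm⁻¹.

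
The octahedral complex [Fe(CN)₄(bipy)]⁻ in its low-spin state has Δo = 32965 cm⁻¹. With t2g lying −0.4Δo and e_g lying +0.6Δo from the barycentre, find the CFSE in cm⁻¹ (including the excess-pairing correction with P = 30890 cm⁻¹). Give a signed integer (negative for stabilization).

-4150

Ligand charges: 4×(-1) from CN⁻ and 1×(+0) from bipy sum to -4; with overall charge -1, Fe is +3.
Fe³⁺: group 8, so d-count = 8 − 3 = 5.
Electron filling gives t2g^5 e_g^0.
CFSE(orbital) = 5×(-0.4Δo) + 0×(0.6Δo) = -2.0Δo; with Δo = 32965 cm⁻¹ that is -65930 cm⁻¹.
Pairing penalty: 2 pairs vs 0 in the high-spin reference → 2 extra × P = 61780 cm⁻¹.
Net CFSE = -65930 + 61780 = -4150 cm⁻¹.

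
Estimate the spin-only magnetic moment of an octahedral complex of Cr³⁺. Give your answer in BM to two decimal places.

Cr is in group 6, so Cr³⁺ is d³ (6 − 3 = 3).
Configuration: t₂g³ eg⁰ → 3 unpaired electrons.
μ(spin-only) = √[3(3+2)] = √15 ≈ 3.87 BM.

3.87 BM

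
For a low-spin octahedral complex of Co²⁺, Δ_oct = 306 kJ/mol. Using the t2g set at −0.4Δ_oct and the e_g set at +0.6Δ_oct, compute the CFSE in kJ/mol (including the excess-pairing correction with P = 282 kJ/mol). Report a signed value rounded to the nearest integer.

Group 9 minus oxidation state +2 gives a d⁷ configuration for Co²⁺.
Configuration: t2g^6 e_g^1.
The orbital stabilization is -1.8Δ_oct = -1.8 × 306 = -551 kJ/mol.
High-spin d⁷ would be t2g^5 e_g^2 with 2 pairs; low-spin has 3, so 1 excess pair costs +1P = +282 kJ/mol.
Combining: -551 + 282 = -269 kJ/mol.

-269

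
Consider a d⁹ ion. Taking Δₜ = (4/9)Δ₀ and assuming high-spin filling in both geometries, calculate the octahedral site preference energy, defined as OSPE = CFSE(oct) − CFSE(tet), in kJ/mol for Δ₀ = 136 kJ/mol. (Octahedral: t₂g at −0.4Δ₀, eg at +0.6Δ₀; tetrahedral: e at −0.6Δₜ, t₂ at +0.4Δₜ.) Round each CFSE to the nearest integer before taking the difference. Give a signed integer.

Octahedral (high-spin): t₂g⁶ eg³, CFSE = 6(−0.4) + 3(+0.6) = -0.6Δ₀ = -0.6 × 136 = -82 kJ/mol.
In a tetrahedral site the filling is e⁴ t₂⁵: CFSE(tet) = -0.4Δₜ = -0.4 × (4/9)(136) = -24 kJ/mol.
OSPE = -82 − (-24) = -58 kJ/mol.

-58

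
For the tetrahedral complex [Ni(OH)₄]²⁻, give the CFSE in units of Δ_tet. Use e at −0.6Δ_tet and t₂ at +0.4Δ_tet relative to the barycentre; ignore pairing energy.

Each OH⁻ contributes -1; 4 × (-1) = -4. With overall charge -2, Ni is in the +2 oxidation state.
Ni sits in group 10; removing 2 electrons leaves Ni²⁺ with 10 − 2 = 8 d electrons.
Tetrahedral fields are weak (Δₜ ≈ 4/9 Δₒ), so electrons fill high-spin.
Configuration: e⁴ t₂⁴.
CFSE = 4(-0.6Δ_tet) + 4(0.4Δ_tet) = -2.4Δ_tet + 1.6Δ_tet = -0.8Δ_tet.

-0.8 Δ_tet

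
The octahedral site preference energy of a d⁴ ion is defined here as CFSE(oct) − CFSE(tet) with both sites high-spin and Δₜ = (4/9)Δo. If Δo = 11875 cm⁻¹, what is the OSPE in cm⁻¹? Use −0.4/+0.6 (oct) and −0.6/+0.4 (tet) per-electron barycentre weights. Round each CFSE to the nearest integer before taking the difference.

Octahedral high-spin t₂g³ eg¹: CFSE = -0.6 × 11875 = -7125 cm⁻¹.
Tetrahedral e² t₂² gives -0.4Δₜ = -0.4 × (4/9) × 11875 = -2111 cm⁻¹.
OSPE = -7125 − (-2111) = -5014 cm⁻¹.

-5014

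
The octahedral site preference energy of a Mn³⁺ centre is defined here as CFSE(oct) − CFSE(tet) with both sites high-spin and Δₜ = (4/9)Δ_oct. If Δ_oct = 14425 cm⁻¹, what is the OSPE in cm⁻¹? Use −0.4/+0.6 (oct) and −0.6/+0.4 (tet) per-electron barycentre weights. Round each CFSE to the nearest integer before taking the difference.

-6091

Mn sits in group 7; removing 3 electrons leaves Mn³⁺ with 7 − 3 = 4 d electrons.
In an octahedral site d⁴ (HS) is t₂g³ eg¹, giving CFSE(oct) = -0.6Δ_oct = -8655 cm⁻¹.
Tetrahedral e² t₂² gives -0.4Δₜ = -0.4 × (4/9) × 14425 = -2564 cm⁻¹.
OSPE = -8655 − (-2564) = -6091 cm⁻¹.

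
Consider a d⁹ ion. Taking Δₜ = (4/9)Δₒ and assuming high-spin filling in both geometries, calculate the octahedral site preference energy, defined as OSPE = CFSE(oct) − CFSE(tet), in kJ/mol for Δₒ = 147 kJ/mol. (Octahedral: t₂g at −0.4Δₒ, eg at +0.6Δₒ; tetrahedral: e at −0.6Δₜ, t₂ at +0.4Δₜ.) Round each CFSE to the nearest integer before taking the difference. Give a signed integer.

Octahedral high-spin t₂g⁶ eg³: CFSE = -0.6 × 147 = -88 kJ/mol.
Tetrahedral: e⁴ t₂⁵, CFSE = 4(−0.6) + 5(+0.4) = -0.4Δₜ = -0.4 × (4/9) × 147 = -26 kJ/mol.
OSPE = CFSE(oct) − CFSE(tet) = -88 − (-26) = -62 kJ/mol.

-62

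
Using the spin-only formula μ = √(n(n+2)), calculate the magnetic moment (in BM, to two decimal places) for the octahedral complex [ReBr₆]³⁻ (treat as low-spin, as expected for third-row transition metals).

2.83 BM

Each Br⁻ contributes -1; 6 × (-1) = -6. With overall charge -3, Re is in the +3 oxidation state.
Re is in group 7, so Re³⁺ is d⁴ (7 − 3 = 4).
Configuration: t₂g⁴ eg⁰ → 2 unpaired electrons.
μ(spin-only) = √[2(2+2)] = √8 ≈ 2.83 BM.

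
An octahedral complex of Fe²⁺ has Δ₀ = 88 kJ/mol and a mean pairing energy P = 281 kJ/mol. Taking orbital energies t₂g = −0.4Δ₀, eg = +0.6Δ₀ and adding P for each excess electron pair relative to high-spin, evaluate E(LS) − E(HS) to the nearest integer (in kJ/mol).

386

Fe sits in group 8; removing 2 electrons leaves Fe²⁺ with 8 − 2 = 6 d electrons.
High-spin d⁶ fills as t₂g⁴ eg² with CFSE 4(−0.4) + 2(+0.6) = -0.4Δ₀ = -35 kJ/mol.
Low-spin t₂g⁶ eg⁰ gives -2.4Δ₀ = -211 kJ/mol, but forming 2 extra pairs costs 2P = 562 kJ/mol, so E(LS) = -211 + 562 = 351 kJ/mol.
The difference is 351 − (-35) = 386 kJ/mol, so high-spin lies lower.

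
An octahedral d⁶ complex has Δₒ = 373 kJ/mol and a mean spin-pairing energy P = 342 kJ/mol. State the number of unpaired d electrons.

0

With Δₒ > P the complex is low-spin.
Filling d⁶ accordingly: t₂g⁶ eg⁰.
Unpaired electrons: 0.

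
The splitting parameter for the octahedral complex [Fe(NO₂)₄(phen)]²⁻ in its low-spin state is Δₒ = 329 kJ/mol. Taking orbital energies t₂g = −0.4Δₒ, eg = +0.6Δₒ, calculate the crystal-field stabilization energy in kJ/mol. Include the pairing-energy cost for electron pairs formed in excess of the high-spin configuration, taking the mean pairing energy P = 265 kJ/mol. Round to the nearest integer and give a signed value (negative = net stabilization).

-260

Ligand charges: 4×(-1) from NO₂⁻ and 1×(+0) from phen sum to -4; with overall charge -2, Fe is +2.
Fe²⁺: group 8, so d-count = 8 − 2 = 6.
The d⁶ electrons fill as t₂g⁶ eg⁰.
CFSE(orbital) = 6×(-0.4Δₒ) + 0×(0.6Δₒ) = -2.4Δₒ; with Δₒ = 329 kJ/mol that is -790 kJ/mol.
Relative to high-spin t₂g⁴ eg² (1 paired), the low-spin configuration has 2 additional pairs, contributing +2 × 265 = +530 kJ/mol.
Combining: -790 + 530 = -260 kJ/mol.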